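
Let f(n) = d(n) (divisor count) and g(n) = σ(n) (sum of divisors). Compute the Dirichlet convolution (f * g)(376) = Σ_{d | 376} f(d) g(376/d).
(d * σ)(376) = 2100

Divisors of 376: [1, 2, 4, 8, 47, 94, 188, 376]. For each d | 376:
  d = 1: d(1) · σ(376/1) = 1 · 720 = 720
  d = 2: d(2) · σ(376/2) = 2 · 336 = 672
  d = 4: d(4) · σ(376/4) = 3 · 144 = 432
  d = 8: d(8) · σ(376/8) = 4 · 48 = 192
  d = 47: d(47) · σ(376/47) = 2 · 15 = 30
  d = 94: d(94) · σ(376/94) = 4 · 7 = 28
  d = 188: d(188) · σ(376/188) = 6 · 3 = 18
  d = 376: d(376) · σ(376/376) = 8 · 1 = 8
Summing: (d * σ)(376) = 720 + 672 + 432 + 192 + 30 + 28 + 18 + 8 = 2100.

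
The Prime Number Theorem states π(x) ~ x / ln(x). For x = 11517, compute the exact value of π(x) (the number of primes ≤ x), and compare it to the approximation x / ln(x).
π(11517) = 1388;  x/ln(x) ≈ 1231.56;  relative error ≈ 11.27%.

Directly count primes up to 11517: π(11517) = 1388. The PNT approximation gives 11517/ln(11517) ≈ 11517/9.35158 ≈ 1231.56. Relative error (π(x) − x/ln(x)) / π(x) ≈ 11.27%; the approximation is known to undercount slightly (Li(x) is a better estimate).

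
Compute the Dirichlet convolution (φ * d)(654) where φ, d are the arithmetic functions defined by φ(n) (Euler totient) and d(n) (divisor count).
(φ * d)(654) = 1320

Divisors of 654: [1, 2, 3, 6, 109, 218, 327, 654]. For each d | 654:
  d = 1: φ(1) · d(654/1) = 1 · 8 = 8
  d = 2: φ(2) · d(654/2) = 1 · 4 = 4
  d = 3: φ(3) · d(654/3) = 2 · 4 = 8
  d = 6: φ(6) · d(654/6) = 2 · 2 = 4
  d = 109: φ(109) · d(654/109) = 108 · 4 = 432
  d = 218: φ(218) · d(654/218) = 108 · 2 = 216
  d = 327: φ(327) · d(654/327) = 216 · 2 = 432
  d = 654: φ(654) · d(654/654) = 216 · 1 = 216
Summing: (φ * d)(654) = 8 + 4 + 8 + 4 + 432 + 216 + 432 + 216 = 1320.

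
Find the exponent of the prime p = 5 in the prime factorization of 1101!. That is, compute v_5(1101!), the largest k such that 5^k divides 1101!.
v_5(1101!) = 273

Legendre's formula: v_p(n!) = Σ_{k ≥ 1} ⌊n / p^k⌋. For p = 5, n = 1101, the terms are:
  ⌊1101/5^1⌋ = ⌊1101/5⌋ = 220
  ⌊1101/5^2⌋ = ⌊1101/25⌋ = 44
  ⌊1101/5^3⌋ = ⌊1101/125⌋ = 8
  ⌊1101/5^4⌋ = ⌊1101/625⌋ = 1
(the next term ⌊1101/5^5⌋ = 0, terminating the sum). Summing: v_5(1101!) = 220 + 44 + 8 + 1 = 273.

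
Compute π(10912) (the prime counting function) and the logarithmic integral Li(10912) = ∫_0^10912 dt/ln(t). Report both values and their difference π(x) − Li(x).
π(10912) = 1327;  Li(10912) ≈ 1344.68;  π(x) − Li(x) ≈ -17.68.

Direct count of primes ≤ 10912 gives π(10912) = 1327. Numerical evaluation of the logarithmic integral gives Li(10912) ≈ 1344.68. The difference π(x) − Li(x) ≈ -17.68 is typically negative for small/moderate x (Li(x) overestimates), though Littlewood's theorem shows this sign changes infinitely often.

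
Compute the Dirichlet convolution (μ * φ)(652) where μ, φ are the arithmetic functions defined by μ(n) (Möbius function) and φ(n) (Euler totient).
(μ * φ)(652) = 161

Divisors of 652: [1, 2, 4, 163, 326, 652]. For each d | 652:
  d = 1: μ(1) · φ(652/1) = 1 · 324 = 324
  d = 2: μ(2) · φ(652/2) = -1 · 162 = -162
  d = 4: μ(4) · φ(652/4) = 0 · 162 = 0
  d = 163: μ(163) · φ(652/163) = -1 · 2 = -2
  d = 326: μ(326) · φ(652/326) = 1 · 1 = 1
  d = 652: μ(652) · φ(652/652) = 0 · 1 = 0
Summing: (μ * φ)(652) = 324 + -162 + 0 + -2 + 1 + 0 = 161.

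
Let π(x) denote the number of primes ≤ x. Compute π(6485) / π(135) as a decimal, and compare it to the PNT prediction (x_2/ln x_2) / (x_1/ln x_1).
π(6485)/π(135) = 841/32 ≈ 26.2812;  PNT prediction ≈ 26.8461.

π(135) = 32 and π(6485) = 841, so π(6485)/π(135) ≈ 26.2812. The PNT-predicted ratio is (6485/ln(6485)) / (135/ln(135)) ≈ 26.8461. The two agree to within a few percent, as expected.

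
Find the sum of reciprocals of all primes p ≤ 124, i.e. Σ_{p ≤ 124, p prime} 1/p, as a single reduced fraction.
Σ 1/p = 58472171373748331322981543916880425472323867753/31610054640417607788145206291543662493274686990

π(124) = 30, so the primes ≤ 124 are [2, 3, 5, 7, 11, 13, 17, 19, 23, 29, 31, 37, 41, 43, 47, 53, 59, 61, 67, 71, 73, 79, 83, 89, 97, 101, 103, 107, 109, 113]. Summing 1/p over these primes: 58472171373748331322981543916880425472323867753/31610054640417607788145206291543662493274686990 ≈ 1.8498. Mertens estimate ln ln(124) + 0.2615 ≈ 1.8343.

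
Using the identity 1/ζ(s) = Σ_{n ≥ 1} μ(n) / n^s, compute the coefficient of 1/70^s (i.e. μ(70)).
μ(70) = -1

Factor n = 70 = 2 · 5 · 7. μ(n) = 0 if any exponent ≥ 2 (not squarefree); otherwise μ(n) = (−1)^{ω(n)} where ω(n) is the number of distinct prime factors. Applying: μ(70) = -1.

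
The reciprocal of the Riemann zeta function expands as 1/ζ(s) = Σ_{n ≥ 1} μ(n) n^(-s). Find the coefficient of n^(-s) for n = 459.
μ(459) = 0

Factor n = 459 = 3^3 · 17. μ(n) = 0 if any exponent ≥ 2 (not squarefree); otherwise μ(n) = (−1)^{ω(n)} where ω(n) is the number of distinct prime factors. Applying: μ(459) = 0.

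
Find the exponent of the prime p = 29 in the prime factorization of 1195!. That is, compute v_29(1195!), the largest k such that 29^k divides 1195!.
v_29(1195!) = 42

Legendre's formula: v_p(n!) = Σ_{k ≥ 1} ⌊n / p^k⌋. For p = 29, n = 1195, the terms are:
  ⌊1195/29^1⌋ = ⌊1195/29⌋ = 41
  ⌊1195/29^2⌋ = ⌊1195/841⌋ = 1
(the next term ⌊1195/29^3⌋ = 0, terminating the sum). Summing: v_29(1195!) = 41 + 1 = 42.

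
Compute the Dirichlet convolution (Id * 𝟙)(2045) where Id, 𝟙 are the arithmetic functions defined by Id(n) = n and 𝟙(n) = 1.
(Id * 𝟙)(2045) = 2460

Divisors of 2045: [1, 5, 409, 2045]. For each d | 2045:
  d = 1: Id(1) · 𝟙(2045/1) = 1 · 1 = 1
  d = 5: Id(5) · 𝟙(2045/5) = 5 · 1 = 5
  d = 409: Id(409) · 𝟙(2045/409) = 409 · 1 = 409
  d = 2045: Id(2045) · 𝟙(2045/2045) = 2045 · 1 = 2045
Summing: (Id * 𝟙)(2045) = 1 + 5 + 409 + 2045 = 2460.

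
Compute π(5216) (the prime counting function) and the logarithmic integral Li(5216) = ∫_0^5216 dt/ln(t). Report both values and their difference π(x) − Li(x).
π(5216) = 693;  Li(5216) ≈ 709.58;  π(x) − Li(x) ≈ -16.58.

Direct count of primes ≤ 5216 gives π(5216) = 693. Numerical evaluation of the logarithmic integral gives Li(5216) ≈ 709.58. The difference π(x) − Li(x) ≈ -16.58 is typically negative for small/moderate x (Li(x) overestimates), though Littlewood's theorem shows this sign changes infinitely often.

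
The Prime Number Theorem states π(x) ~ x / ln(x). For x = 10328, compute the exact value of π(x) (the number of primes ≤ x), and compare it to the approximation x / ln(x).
π(10328) = 1266;  x/ln(x) ≈ 1117.43;  relative error ≈ 11.74%.

Directly count primes up to 10328: π(10328) = 1266. The PNT approximation gives 10328/ln(10328) ≈ 10328/9.24261 ≈ 1117.43. Relative error (π(x) − x/ln(x)) / π(x) ≈ 11.74%; the approximation is known to undercount slightly (Li(x) is a better estimate).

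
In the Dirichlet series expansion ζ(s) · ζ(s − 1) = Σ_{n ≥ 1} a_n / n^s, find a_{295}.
σ(295) = 360

In the product (Σ m^0/m^s)(Σ k / k^s) = Σ (Σ_{d | n} d) / n^s, the coefficient of 1/n^s is σ(n) = Σ_{d | n} d. For n = 295, divisors are [1, 5, 59, 295]; summing: σ(295) = 360.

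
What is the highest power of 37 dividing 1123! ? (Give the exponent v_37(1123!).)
v_37(1123!) = 30

Legendre's formula: v_p(n!) = Σ_{k ≥ 1} ⌊n / p^k⌋. For p = 37, n = 1123, the terms are:
  ⌊1123/37^1⌋ = ⌊1123/37⌋ = 30
(the next term ⌊1123/37^2⌋ = 0, terminating the sum). Summing: v_37(1123!) = 30 = 30.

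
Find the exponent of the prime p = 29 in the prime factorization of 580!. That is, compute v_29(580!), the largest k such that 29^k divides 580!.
v_29(580!) = 20

Legendre's formula: v_p(n!) = Σ_{k ≥ 1} ⌊n / p^k⌋. For p = 29, n = 580, the terms are:
  ⌊580/29^1⌋ = ⌊580/29⌋ = 20
(the next term ⌊580/29^2⌋ = 0, terminating the sum). Summing: v_29(580!) = 20 = 20.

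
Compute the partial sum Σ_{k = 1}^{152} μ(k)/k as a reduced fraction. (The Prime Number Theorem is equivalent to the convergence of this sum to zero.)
Σ μ(k)/k = 498553581288971583508015817946071430122138094746515981177/75106511663943725776296745409664000450228387787452181363970

Values of μ(k) for 1 ≤ k ≤ 152: μ(1) = 1, μ(2) = -1, μ(3) = -1, μ(5) = -1, μ(6) = 1, μ(7) = -1, μ(10) = 1, μ(11) = -1, μ(13) = -1, μ(14) = 1, μ(15) = 1, μ(17) = -1, μ(19) = -1, μ(21) = 1, μ(22) = 1, μ(23) = -1, μ(26) = 1, μ(29) = -1, μ(30) = -1, μ(31) = -1, μ(33) = 1, μ(34) = 1, μ(35) = 1, μ(37) = -1, μ(38) = 1, μ(39) = 1, μ(41) = -1, μ(42) = -1, μ(43) = -1, μ(46) = 1, μ(47) = -1, μ(51) = 1, μ(53) = -1, μ(55) = 1, μ(57) = 1, μ(58) = 1, μ(59) = -1, μ(61) = -1, μ(62) = 1, μ(65) = 1, μ(66) = -1, μ(67) = -1, μ(69) = 1, μ(70) = -1, μ(71) = -1, μ(73) = -1, μ(74) = 1, μ(77) = 1, μ(78) = -1, μ(79) = -1, μ(82) = 1, μ(83) = -1, μ(85) = 1, μ(86) = 1, μ(87) = 1, μ(89) = -1, μ(91) = 1, μ(93) = 1, μ(94) = 1, μ(95) = 1, μ(97) = -1, μ(101) = -1, μ(102) = -1, μ(103) = -1, μ(105) = -1, μ(106) = 1, μ(107) = -1, μ(109) = -1, μ(110) = -1, μ(111) = 1, μ(113) = -1, μ(114) = -1, μ(115) = 1, μ(118) = 1, μ(119) = 1, μ(122) = 1, μ(123) = 1, μ(127) = -1, μ(129) = 1, μ(130) = -1, μ(131) = -1, μ(133) = 1, μ(134) = 1, μ(137) = -1, μ(138) = -1, μ(139) = -1, μ(141) = 1, μ(142) = 1, μ(143) = 1, μ(145) = 1, μ(146) = 1, μ(149) = -1, μ(151) = -1, with μ = 0 on non-squarefree integers. Summing μ(k)/k for k where μ(k) ≠ 0 gives 498553581288971583508015817946071430122138094746515981177/75106511663943725776296745409664000450228387787452181363970 ≈ 0.0066. (PNT ⟺ this sum → 0 as n → ∞.)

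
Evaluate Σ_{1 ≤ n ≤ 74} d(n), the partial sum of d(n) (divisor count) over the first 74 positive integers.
Σ_{n ≤ 74} d(n) = 332

Compute d(n) for each 1 ≤ n ≤ 74: d(1) = 1, d(2) = 2, d(3) = 2, d(4) = 3, d(5) = 2, d(6) = 4, d(7) = 2, d(8) = 4, d(9) = 3, d(10) = 4, d(11) = 2, d(12) = 6, d(13) = 2, d(14) = 4, d(15) = 4, d(16) = 5, d(17) = 2, d(18) = 6, d(19) = 2, d(20) = 6, d(21) = 4, d(22) = 4, d(23) = 2, d(24) = 8, d(25) = 3, d(26) = 4, d(27) = 4, d(28) = 6, d(29) = 2, d(30) = 8, d(31) = 2, d(32) = 6, d(33) = 4, d(34) = 4, d(35) = 4, d(36) = 9, d(37) = 2, d(38) = 4, d(39) = 4, d(40) = 8, d(41) = 2, d(42) = 8, d(43) = 2, d(44) = 6, d(45) = 6, d(46) = 4, d(47) = 2, d(48) = 10, d(49) = 3, d(50) = 6, d(51) = 4, d(52) = 6, d(53) = 2, d(54) = 8, d(55) = 4, d(56) = 8, d(57) = 4, d(58) = 4, d(59) = 2, d(60) = 12, d(61) = 2, d(62) = 4, d(63) = 6, d(64) = 7, d(65) = 4, d(66) = 8, d(67) = 2, d(68) = 6, d(69) = 4, d(70) = 8, d(71) = 2, d(72) = 12, d(73) = 2, d(74) = 4. Summing all 74 values: 332. (Dirichlet's divisor formula: Σ_{n ≤ x} d(n) = x ln(x) + (2γ − 1) x + O(√x). For x = 74, the asymptotic estimate is ≈ 329.93.)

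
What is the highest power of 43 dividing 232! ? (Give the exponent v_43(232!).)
v_43(232!) = 5

Legendre's formula: v_p(n!) = Σ_{k ≥ 1} ⌊n / p^k⌋. For p = 43, n = 232, the terms are:
  ⌊232/43^1⌋ = ⌊232/43⌋ = 5
(the next term ⌊232/43^2⌋ = 0, terminating the sum). Summing: v_43(232!) = 5 = 5.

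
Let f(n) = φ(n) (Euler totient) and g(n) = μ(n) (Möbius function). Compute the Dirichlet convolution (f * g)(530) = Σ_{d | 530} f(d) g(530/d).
(φ * μ)(530) = 0

Divisors of 530: [1, 2, 5, 10, 53, 106, 265, 530]. For each d | 530:
  d = 1: φ(1) · μ(530/1) = 1 · -1 = -1
  d = 2: φ(2) · μ(530/2) = 1 · 1 = 1
  d = 5: φ(5) · μ(530/5) = 4 · 1 = 4
  d = 10: φ(10) · μ(530/10) = 4 · -1 = -4
  d = 53: φ(53) · μ(530/53) = 52 · 1 = 52
  d = 106: φ(106) · μ(530/106) = 52 · -1 = -52
  d = 265: φ(265) · μ(530/265) = 208 · -1 = -208
  d = 530: φ(530) · μ(530/530) = 208 · 1 = 208
Summing: (φ * μ)(530) = -1 + 1 + 4 + -4 + 52 + -52 + -208 + 208 = 0.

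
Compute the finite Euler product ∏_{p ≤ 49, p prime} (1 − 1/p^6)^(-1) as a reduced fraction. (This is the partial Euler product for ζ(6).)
∏ = 739922824862544451640166694180680765476614483998462834502498139791315/727309058868145310276350820375862045292293308126790710400267935809536

The primes p ≤ 49 are [2, 3, 5, 7, 11, 13, 17, 19, 23, 29, 31, 37, 41, 43, 47]. For each prime, (1 − 1/p^6)^(-1) = p^6 / (p^6 − 1). The product is (1 − 1/2^6)^(-1), (1 − 1/3^6)^(-1), (1 − 1/5^6)^(-1), (1 − 1/7^6)^(-1), (1 − 1/11^6)^(-1), (1 − 1/13^6)^(-1), (1 − 1/17^6)^(-1), (1 − 1/19^6)^(-1), (1 − 1/23^6)^(-1), (1 − 1/29^6)^(-1), (1 − 1/31^6)^(-1), (1 − 1/37^6)^(-1), (1 − 1/41^6)^(-1), (1 − 1/43^6)^(-1), (1 − 1/47^6)^(-1) = ∏ p^6 / (p^6 − 1) = 739922824862544451640166694180680765476614483998462834502498139791315/727309058868145310276350820375862045292293308126790710400267935809536.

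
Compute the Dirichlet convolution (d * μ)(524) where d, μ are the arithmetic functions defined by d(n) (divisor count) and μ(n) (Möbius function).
(d * μ)(524) = 1

Divisors of 524: [1, 2, 4, 131, 262, 524]. For each d | 524:
  d = 1: d(1) · μ(524/1) = 1 · 0 = 0
  d = 2: d(2) · μ(524/2) = 2 · 1 = 2
  d = 4: d(4) · μ(524/4) = 3 · -1 = -3
  d = 131: d(131) · μ(524/131) = 2 · 0 = 0
  d = 262: d(262) · μ(524/262) = 4 · -1 = -4
  d = 524: d(524) · μ(524/524) = 6 · 1 = 6
Summing: (d * μ)(524) = 0 + 2 + -3 + 0 + -4 + 6 = 1.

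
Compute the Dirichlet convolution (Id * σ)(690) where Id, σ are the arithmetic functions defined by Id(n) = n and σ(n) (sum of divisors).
(Id * σ)(690) = 18095

Divisors of 690: [1, 2, 3, 5, 6, 10, 15, 23, 30, 46, 69, 115, 138, 230, 345, 690]. For each d | 690:
  d = 1: Id(1) · σ(690/1) = 1 · 1728 = 1728
  d = 2: Id(2) · σ(690/2) = 2 · 576 = 1152
  d = 3: Id(3) · σ(690/3) = 3 · 432 = 1296
  d = 5: Id(5) · σ(690/5) = 5 · 288 = 1440
  d = 6: Id(6) · σ(690/6) = 6 · 144 = 864
  d = 10: Id(10) · σ(690/10) = 10 · 96 = 960
  d = 15: Id(15) · σ(690/15) = 15 · 72 = 1080
  d = 23: Id(23) · σ(690/23) = 23 · 72 = 1656
  d = 30: Id(30) · σ(690/30) = 30 · 24 = 720
  d = 46: Id(46) · σ(690/46) = 46 · 24 = 1104
  d = 69: Id(69) · σ(690/69) = 69 · 18 = 1242
  d = 115: Id(115) · σ(690/115) = 115 · 12 = 1380
  d = 138: Id(138) · σ(690/138) = 138 · 6 = 828
  d = 230: Id(230) · σ(690/230) = 230 · 4 = 920
  d = 345: Id(345) · σ(690/345) = 345 · 3 = 1035
  d = 690: Id(690) · σ(690/690) = 690 · 1 = 690
Summing: (Id * σ)(690) = 1728 + 1152 + 1296 + 1440 + 864 + 960 + 1080 + 1656 + 720 + 1104 + 1242 + 1380 + 828 + 920 + 1035 + 690 = 18095.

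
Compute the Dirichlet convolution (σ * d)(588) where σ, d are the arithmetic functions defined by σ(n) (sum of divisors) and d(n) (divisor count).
(σ * d)(588) = 7296

Divisors of 588: [1, 2, 3, 4, 6, 7, 12, 14, 21, 28, 42, 49, 84, 98, 147, 196, 294, 588]. For each d | 588:
  d = 1: σ(1) · d(588/1) = 1 · 18 = 18
  d = 2: σ(2) · d(588/2) = 3 · 12 = 36
  d = 3: σ(3) · d(588/3) = 4 · 9 = 36
  d = 4: σ(4) · d(588/4) = 7 · 6 = 42
  d = 6: σ(6) · d(588/6) = 12 · 6 = 72
  d = 7: σ(7) · d(588/7) = 8 · 12 = 96
  d = 12: σ(12) · d(588/12) = 28 · 3 = 84
  d = 14: σ(14) · d(588/14) = 24 · 8 = 192
  d = 21: σ(21) · d(588/21) = 32 · 6 = 192
  d = 28: σ(28) · d(588/28) = 56 · 4 = 224
  d = 42: σ(42) · d(588/42) = 96 · 4 = 384
  d = 49: σ(49) · d(588/49) = 57 · 6 = 342
  d = 84: σ(84) · d(588/84) = 224 · 2 = 448
  d = 98: σ(98) · d(588/98) = 171 · 4 = 684
  d = 147: σ(147) · d(588/147) = 228 · 3 = 684
  d = 196: σ(196) · d(588/196) = 399 · 2 = 798
  d = 294: σ(294) · d(588/294) = 684 · 2 = 1368
  d = 588: σ(588) · d(588/588) = 1596 · 1 = 1596
Summing: (σ * d)(588) = 18 + 36 + 36 + 42 + 72 + 96 + 84 + 192 + 192 + 224 + 384 + 342 + 448 + 684 + 684 + 798 + 1368 + 1596 = 7296.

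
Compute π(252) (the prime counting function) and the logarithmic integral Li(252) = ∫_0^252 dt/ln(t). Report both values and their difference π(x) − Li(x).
π(252) = 54;  Li(252) ≈ 59.79;  π(x) − Li(x) ≈ -5.79.

Direct count of primes ≤ 252 gives π(252) = 54. Numerical evaluation of the logarithmic integral gives Li(252) ≈ 59.79. The difference π(x) − Li(x) ≈ -5.79 is typically negative for small/moderate x (Li(x) overestimates), though Littlewood's theorem shows this sign changes infinitely often.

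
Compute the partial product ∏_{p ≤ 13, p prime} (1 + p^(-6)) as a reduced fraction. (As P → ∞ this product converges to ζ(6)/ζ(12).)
∏ = 261167492243135861/256778456493448890

The primes p ≤ 13 are [2, 3, 5, 7, 11, 13]. For each, (1 + 1/p^6) = (p^6 + 1)/p^6. Multiplying these fractions over p ∈ [2, 3, 5, 7, 11, 13] gives 261167492243135861/256778456493448890. (In the limit P → ∞ this tends to ζ(6)/ζ(12).)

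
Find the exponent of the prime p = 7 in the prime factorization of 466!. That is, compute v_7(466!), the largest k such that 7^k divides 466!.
v_7(466!) = 76

Legendre's formula: v_p(n!) = Σ_{k ≥ 1} ⌊n / p^k⌋. For p = 7, n = 466, the terms are:
  ⌊466/7^1⌋ = ⌊466/7⌋ = 66
  ⌊466/7^2⌋ = ⌊466/49⌋ = 9
  ⌊466/7^3⌋ = ⌊466/343⌋ = 1
(the next term ⌊466/7^4⌋ = 0, terminating the sum). Summing: v_7(466!) = 66 + 9 + 1 = 76.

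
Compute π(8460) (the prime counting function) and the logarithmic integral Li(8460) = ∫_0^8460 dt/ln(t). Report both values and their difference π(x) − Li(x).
π(8460) = 1057;  Li(8460) ≈ 1077.44;  π(x) − Li(x) ≈ -20.44.

Direct count of primes ≤ 8460 gives π(8460) = 1057. Numerical evaluation of the logarithmic integral gives Li(8460) ≈ 1077.44. The difference π(x) − Li(x) ≈ -20.44 is typically negative for small/moderate x (Li(x) overestimates), though Littlewood's theorem shows this sign changes infinitely often.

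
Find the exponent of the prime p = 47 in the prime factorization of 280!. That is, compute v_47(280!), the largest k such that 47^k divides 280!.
v_47(280!) = 5

Legendre's formula: v_p(n!) = Σ_{k ≥ 1} ⌊n / p^k⌋. For p = 47, n = 280, the terms are:
  ⌊280/47^1⌋ = ⌊280/47⌋ = 5
(the next term ⌊280/47^2⌋ = 0, terminating the sum). Summing: v_47(280!) = 5 = 5.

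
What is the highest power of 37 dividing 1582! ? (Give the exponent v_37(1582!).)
v_37(1582!) = 43

Legendre's formula: v_p(n!) = Σ_{k ≥ 1} ⌊n / p^k⌋. For p = 37, n = 1582, the terms are:
  ⌊1582/37^1⌋ = ⌊1582/37⌋ = 42
  ⌊1582/37^2⌋ = ⌊1582/1369⌋ = 1
(the next term ⌊1582/37^3⌋ = 0, terminating the sum). Summing: v_37(1582!) = 42 + 1 = 43.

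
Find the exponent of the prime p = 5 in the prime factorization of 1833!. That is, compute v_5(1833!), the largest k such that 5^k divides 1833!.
v_5(1833!) = 455

Legendre's formula: v_p(n!) = Σ_{k ≥ 1} ⌊n / p^k⌋. For p = 5, n = 1833, the terms are:
  ⌊1833/5^1⌋ = ⌊1833/5⌋ = 366
  ⌊1833/5^2⌋ = ⌊1833/25⌋ = 73
  ⌊1833/5^3⌋ = ⌊1833/125⌋ = 14
  ⌊1833/5^4⌋ = ⌊1833/625⌋ = 2
(the next term ⌊1833/5^5⌋ = 0, terminating the sum). Summing: v_5(1833!) = 366 + 73 + 14 + 2 = 455.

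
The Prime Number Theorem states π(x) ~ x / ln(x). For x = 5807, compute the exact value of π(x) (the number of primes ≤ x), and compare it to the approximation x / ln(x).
π(5807) = 762;  x/ln(x) ≈ 670.03;  relative error ≈ 12.07%.

Directly count primes up to 5807: π(5807) = 762. The PNT approximation gives 5807/ln(5807) ≈ 5807/8.66682 ≈ 670.03. Relative error (π(x) − x/ln(x)) / π(x) ≈ 12.07%; the approximation is known to undercount slightly (Li(x) is a better estimate).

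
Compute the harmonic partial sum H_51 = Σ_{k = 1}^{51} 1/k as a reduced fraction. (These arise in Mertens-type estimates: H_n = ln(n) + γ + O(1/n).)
H_51 = 14004003155738682347159/3099044504245996706400

Direct summation: H_51 = 1 + 1/2 + ... + 1/51. The least common denominator is lcm(1, ..., 51) = 3099044504245996706400; over this denominator the numerator is 3099044504245996706400 + 1549522252122998353200 + 1033014834748665568800 + 774761126061499176600 + 619808900849199341280 + 516507417374332784400 + 442720643463713815200 + 387380563030749588300 + 344338278249555189600 + 309904450424599670640 + 281731318567817882400 + 258253708687166392200 + 238388038788153592800 + 221360321731856907600 + 206602966949733113760 + 193690281515374794150 + 182296735543882159200 + 172169139124777594800 + 163107605486631405600 + 154952225212299835320 + 147573547821237938400 + 140865659283908941200 + 134741065401999856800 + 129126854343583196100 + 123961780169839868256 + 119194019394076796400 + 114779426083185063200 + 110680160865928453800 + 106863603594689541600 + 103301483474866556880 + 99969177556322474400 + 96845140757687397075 + 93910439522605960800 + 91148367771941079600 + 88544128692742763040 + 86084569562388797400 + 83757959574216127200 + 81553802743315702800 + 79462679596051197600 + 77476112606149917660 + 75586451323073090400 + 73786773910618969200 + 72070802424325504800 + 70432829641954470600 + 68867655649911037920 + 67370532700999928400 + 65937117111616951200 + 64563427171791598050 + 63245806209101973600 + 61980890084919934128 + 60765578514627386400 = 14004003155738682347159, so H_51 = 14004003155738682347159/3099044504245996706400 (already in lowest terms) ≈ 4.51881. (The PNT-adjacent estimate ln(51) + γ ≈ 4.50904 matches within O(1/n).)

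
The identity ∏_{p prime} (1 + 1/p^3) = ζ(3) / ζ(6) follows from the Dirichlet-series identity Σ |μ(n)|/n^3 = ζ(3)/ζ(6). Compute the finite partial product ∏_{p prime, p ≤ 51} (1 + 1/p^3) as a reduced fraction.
∏ = 8015182591485824614015950466842624/6783810016842653083409665472454505

The primes p ≤ 51 are [2, 3, 5, 7, 11, 13, 17, 19, 23, 29, 31, 37, 41, 43, 47]. For each, (1 + 1/p^3) = (p^3 + 1)/p^3. Multiplying these fractions over p ∈ [2, 3, 5, 7, 11, 13, 17, 19, 23, 29, 31, 37, 41, 43, 47] gives 8015182591485824614015950466842624/6783810016842653083409665472454505. (In the limit P → ∞ this tends to ζ(3)/ζ(6).)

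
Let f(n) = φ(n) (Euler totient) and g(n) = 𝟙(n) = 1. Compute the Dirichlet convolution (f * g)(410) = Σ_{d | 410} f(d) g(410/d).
(φ * 𝟙)(410) = 410

Divisors of 410: [1, 2, 5, 10, 41, 82, 205, 410]. For each d | 410:
  d = 1: φ(1) · 𝟙(410/1) = 1 · 1 = 1
  d = 2: φ(2) · 𝟙(410/2) = 1 · 1 = 1
  d = 5: φ(5) · 𝟙(410/5) = 4 · 1 = 4
  d = 10: φ(10) · 𝟙(410/10) = 4 · 1 = 4
  d = 41: φ(41) · 𝟙(410/41) = 40 · 1 = 40
  d = 82: φ(82) · 𝟙(410/82) = 40 · 1 = 40
  d = 205: φ(205) · 𝟙(410/205) = 160 · 1 = 160
  d = 410: φ(410) · 𝟙(410/410) = 160 · 1 = 160
Summing: (φ * 𝟙)(410) = 1 + 1 + 4 + 4 + 40 + 40 + 160 + 160 = 410.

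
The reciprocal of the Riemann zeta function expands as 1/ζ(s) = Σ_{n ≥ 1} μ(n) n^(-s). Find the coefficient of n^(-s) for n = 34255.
μ(34255) = 1

Factor n = 34255 = 5 · 13 · 17 · 31. μ(n) = 0 if any exponent ≥ 2 (not squarefree); otherwise μ(n) = (−1)^{ω(n)} where ω(n) is the number of distinct prime factors. Applying: μ(34255) = 1.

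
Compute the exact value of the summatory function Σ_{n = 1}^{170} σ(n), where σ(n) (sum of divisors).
Σ_{n ≤ 170} σ(n) = 23862

Compute σ(n) for each 1 ≤ n ≤ 170: σ(1) = 1, σ(2) = 3, σ(3) = 4, σ(4) = 7, σ(5) = 6, σ(6) = 12, σ(7) = 8, σ(8) = 15, σ(9) = 13, σ(10) = 18, σ(11) = 12, σ(12) = 28, σ(13) = 14, σ(14) = 24, σ(15) = 24, σ(16) = 31, σ(17) = 18, σ(18) = 39, σ(19) = 20, σ(20) = 42, σ(21) = 32, σ(22) = 36, σ(23) = 24, σ(24) = 60, σ(25) = 31, σ(26) = 42, σ(27) = 40, σ(28) = 56, σ(29) = 30, σ(30) = 72, σ(31) = 32, σ(32) = 63, σ(33) = 48, σ(34) = 54, σ(35) = 48, σ(36) = 91, σ(37) = 38, σ(38) = 60, σ(39) = 56, σ(40) = 90, σ(41) = 42, σ(42) = 96, σ(43) = 44, σ(44) = 84, σ(45) = 78, σ(46) = 72, σ(47) = 48, σ(48) = 124, σ(49) = 57, σ(50) = 93, σ(51) = 72, σ(52) = 98, σ(53) = 54, σ(54) = 120, σ(55) = 72, σ(56) = 120, σ(57) = 80, σ(58) = 90, σ(59) = 60, σ(60) = 168, σ(61) = 62, σ(62) = 96, σ(63) = 104, σ(64) = 127, σ(65) = 84, σ(66) = 144, σ(67) = 68, σ(68) = 126, σ(69) = 96, σ(70) = 144, σ(71) = 72, σ(72) = 195, σ(73) = 74, σ(74) = 114, σ(75) = 124, σ(76) = 140, σ(77) = 96, σ(78) = 168, σ(79) = 80, σ(80) = 186, σ(81) = 121, σ(82) = 126, σ(83) = 84, σ(84) = 224, σ(85) = 108, σ(86) = 132, σ(87) = 120, σ(88) = 180, σ(89) = 90, σ(90) = 234, σ(91) = 112, σ(92) = 168, σ(93) = 128, σ(94) = 144, σ(95) = 120, σ(96) = 252, σ(97) = 98, σ(98) = 171, σ(99) = 156, σ(100) = 217, σ(101) = 102, σ(102) = 216, σ(103) = 104, σ(104) = 210, σ(105) = 192, σ(106) = 162, σ(107) = 108, σ(108) = 280, σ(109) = 110, σ(110) = 216, σ(111) = 152, σ(112) = 248, σ(113) = 114, σ(114) = 240, σ(115) = 144, σ(116) = 210, σ(117) = 182, σ(118) = 180, σ(119) = 144, σ(120) = 360, σ(121) = 133, σ(122) = 186, σ(123) = 168, σ(124) = 224, σ(125) = 156, σ(126) = 312, σ(127) = 128, σ(128) = 255, σ(129) = 176, σ(130) = 252, σ(131) = 132, σ(132) = 336, σ(133) = 160, σ(134) = 204, σ(135) = 240, σ(136) = 270, σ(137) = 138, σ(138) = 288, σ(139) = 140, σ(140) = 336, σ(141) = 192, σ(142) = 216, σ(143) = 168, σ(144) = 403, σ(145) = 180, σ(146) = 222, σ(147) = 228, σ(148) = 266, σ(149) = 150, σ(150) = 372, σ(151) = 152, σ(152) = 300, σ(153) = 234, σ(154) = 288, σ(155) = 192, σ(156) = 392, σ(157) = 158, σ(158) = 240, σ(159) = 216, σ(160) = 378, σ(161) = 192, σ(162) = 363, σ(163) = 164, σ(164) = 294, σ(165) = 288, σ(166) = 252, σ(167) = 168, σ(168) = 480, σ(169) = 183, σ(170) = 324. Summing all 170 values: 23862. (Average order: Σ_{n ≤ x} σ(n) ~ (π²/12) x². For x = 170, (π²/12)·170² ≈ 23769.30.)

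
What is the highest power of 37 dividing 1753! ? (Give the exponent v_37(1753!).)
v_37(1753!) = 48

Legendre's formula: v_p(n!) = Σ_{k ≥ 1} ⌊n / p^k⌋. For p = 37, n = 1753, the terms are:
  ⌊1753/37^1⌋ = ⌊1753/37⌋ = 47
  ⌊1753/37^2⌋ = ⌊1753/1369⌋ = 1
(the next term ⌊1753/37^3⌋ = 0, terminating the sum). Summing: v_37(1753!) = 47 + 1 = 48.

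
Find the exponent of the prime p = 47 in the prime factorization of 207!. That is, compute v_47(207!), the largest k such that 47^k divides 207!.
v_47(207!) = 4

Legendre's formula: v_p(n!) = Σ_{k ≥ 1} ⌊n / p^k⌋. For p = 47, n = 207, the terms are:
  ⌊207/47^1⌋ = ⌊207/47⌋ = 4
(the next term ⌊207/47^2⌋ = 0, terminating the sum). Summing: v_47(207!) = 4 = 4.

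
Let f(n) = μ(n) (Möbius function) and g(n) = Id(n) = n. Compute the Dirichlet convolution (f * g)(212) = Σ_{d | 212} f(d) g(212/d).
(μ * Id)(212) = 104

Divisors of 212: [1, 2, 4, 53, 106, 212]. For each d | 212:
  d = 1: μ(1) · Id(212/1) = 1 · 212 = 212
  d = 2: μ(2) · Id(212/2) = -1 · 106 = -106
  d = 4: μ(4) · Id(212/4) = 0 · 53 = 0
  d = 53: μ(53) · Id(212/53) = -1 · 4 = -4
  d = 106: μ(106) · Id(212/106) = 1 · 2 = 2
  d = 212: μ(212) · Id(212/212) = 0 · 1 = 0
Summing: (μ * Id)(212) = 212 + -106 + 0 + -4 + 2 + 0 = 104.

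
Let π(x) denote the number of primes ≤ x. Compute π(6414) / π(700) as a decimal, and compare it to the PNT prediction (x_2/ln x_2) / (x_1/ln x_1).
π(6414)/π(700) = 834/125 ≈ 6.6720;  PNT prediction ≈ 6.8475.

π(700) = 125 and π(6414) = 834, so π(6414)/π(700) ≈ 6.6720. The PNT-predicted ratio is (6414/ln(6414)) / (700/ln(700)) ≈ 6.8475. The two agree to within a few percent, as expected.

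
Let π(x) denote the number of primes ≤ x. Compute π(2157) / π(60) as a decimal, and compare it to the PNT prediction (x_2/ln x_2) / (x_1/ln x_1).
π(2157)/π(60) = 325/17 ≈ 19.1176;  PNT prediction ≈ 19.1744.

π(60) = 17 and π(2157) = 325, so π(2157)/π(60) ≈ 19.1176. The PNT-predicted ratio is (2157/ln(2157)) / (60/ln(60)) ≈ 19.1744. The two agree to within a few percent, as expected.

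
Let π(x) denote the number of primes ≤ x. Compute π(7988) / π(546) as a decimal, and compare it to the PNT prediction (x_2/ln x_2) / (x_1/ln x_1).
π(7988)/π(546) = 1006/100 ≈ 10.0600;  PNT prediction ≈ 10.2616.

π(546) = 100 and π(7988) = 1006, so π(7988)/π(546) ≈ 10.0600. The PNT-predicted ratio is (7988/ln(7988)) / (546/ln(546)) ≈ 10.2616. The two agree to within a few percent, as expected.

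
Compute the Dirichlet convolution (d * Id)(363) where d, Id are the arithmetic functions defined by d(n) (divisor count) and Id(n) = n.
(d * Id)(363) = 730

Divisors of 363: [1, 3, 11, 33, 121, 363]. For each d | 363:
  d = 1: d(1) · Id(363/1) = 1 · 363 = 363
  d = 3: d(3) · Id(363/3) = 2 · 121 = 242
  d = 11: d(11) · Id(363/11) = 2 · 33 = 66
  d = 33: d(33) · Id(363/33) = 4 · 11 = 44
  d = 121: d(121) · Id(363/121) = 3 · 3 = 9
  d = 363: d(363) · Id(363/363) = 6 · 1 = 6
Summing: (d * Id)(363) = 363 + 242 + 66 + 44 + 9 + 6 = 730.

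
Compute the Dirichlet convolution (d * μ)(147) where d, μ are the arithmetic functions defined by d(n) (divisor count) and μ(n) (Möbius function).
(d * μ)(147) = 1

Divisors of 147: [1, 3, 7, 21, 49, 147]. For each d | 147:
  d = 1: d(1) · μ(147/1) = 1 · 0 = 0
  d = 3: d(3) · μ(147/3) = 2 · 0 = 0
  d = 7: d(7) · μ(147/7) = 2 · 1 = 2
  d = 21: d(21) · μ(147/21) = 4 · -1 = -4
  d = 49: d(49) · μ(147/49) = 3 · -1 = -3
  d = 147: d(147) · μ(147/147) = 6 · 1 = 6
Summing: (d * μ)(147) = 0 + 0 + 2 + -4 + -3 + 6 = 1.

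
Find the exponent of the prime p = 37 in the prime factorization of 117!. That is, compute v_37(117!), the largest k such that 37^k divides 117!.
v_37(117!) = 3

Legendre's formula: v_p(n!) = Σ_{k ≥ 1} ⌊n / p^k⌋. For p = 37, n = 117, the terms are:
  ⌊117/37^1⌋ = ⌊117/37⌋ = 3
(the next term ⌊117/37^2⌋ = 0, terminating the sum). Summing: v_37(117!) = 3 = 3.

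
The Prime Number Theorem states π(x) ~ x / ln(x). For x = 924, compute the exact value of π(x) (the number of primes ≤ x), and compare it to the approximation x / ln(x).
π(924) = 157;  x/ln(x) ≈ 135.31;  relative error ≈ 13.81%.

Directly count primes up to 924: π(924) = 157. The PNT approximation gives 924/ln(924) ≈ 924/6.82871 ≈ 135.31. Relative error (π(x) − x/ln(x)) / π(x) ≈ 13.81%; the approximation is known to undercount slightly (Li(x) is a better estimate).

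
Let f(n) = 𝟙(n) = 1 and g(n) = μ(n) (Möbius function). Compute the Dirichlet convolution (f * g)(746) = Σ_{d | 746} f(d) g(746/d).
(𝟙 * μ)(746) = 0

Divisors of 746: [1, 2, 373, 746]. For each d | 746:
  d = 1: 𝟙(1) · μ(746/1) = 1 · 1 = 1
  d = 2: 𝟙(2) · μ(746/2) = 1 · -1 = -1
  d = 373: 𝟙(373) · μ(746/373) = 1 · -1 = -1
  d = 746: 𝟙(746) · μ(746/746) = 1 · 1 = 1
Summing: (𝟙 * μ)(746) = 1 + -1 + -1 + 1 = 0.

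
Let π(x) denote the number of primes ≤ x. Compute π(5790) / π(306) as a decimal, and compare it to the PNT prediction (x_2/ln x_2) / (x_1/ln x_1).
π(5790)/π(306) = 759/62 ≈ 12.2419;  PNT prediction ≈ 12.5001.

π(306) = 62 and π(5790) = 759, so π(5790)/π(306) ≈ 12.2419. The PNT-predicted ratio is (5790/ln(5790)) / (306/ln(306)) ≈ 12.5001. The two agree to within a few percent, as expected.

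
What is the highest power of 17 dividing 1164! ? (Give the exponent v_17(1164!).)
v_17(1164!) = 72

Legendre's formula: v_p(n!) = Σ_{k ≥ 1} ⌊n / p^k⌋. For p = 17, n = 1164, the terms are:
  ⌊1164/17^1⌋ = ⌊1164/17⌋ = 68
  ⌊1164/17^2⌋ = ⌊1164/289⌋ = 4
(the next term ⌊1164/17^3⌋ = 0, terminating the sum). Summing: v_17(1164!) = 68 + 4 = 72.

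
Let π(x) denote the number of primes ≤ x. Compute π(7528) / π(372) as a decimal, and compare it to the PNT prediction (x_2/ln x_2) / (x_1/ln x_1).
π(7528)/π(372) = 953/73 ≈ 13.0548;  PNT prediction ≈ 13.4184.

π(372) = 73 and π(7528) = 953, so π(7528)/π(372) ≈ 13.0548. The PNT-predicted ratio is (7528/ln(7528)) / (372/ln(372)) ≈ 13.4184. The two agree to within a few percent, as expected.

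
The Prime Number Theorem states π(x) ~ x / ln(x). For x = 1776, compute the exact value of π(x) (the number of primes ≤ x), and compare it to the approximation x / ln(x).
π(1776) = 274;  x/ln(x) ≈ 237.37;  relative error ≈ 13.37%.

Directly count primes up to 1776: π(1776) = 274. The PNT approximation gives 1776/ln(1776) ≈ 1776/7.48212 ≈ 237.37. Relative error (π(x) − x/ln(x)) / π(x) ≈ 13.37%; the approximation is known to undercount slightly (Li(x) is a better estimate).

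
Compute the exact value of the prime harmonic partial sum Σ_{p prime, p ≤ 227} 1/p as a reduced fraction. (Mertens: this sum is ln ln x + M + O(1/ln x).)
Σ 1/p = 163511827859273678384959815113729742050404828958383078813204061634794561817548326350576887/83311209124804345037562846379881038241134671040860314654617977748077292641632790457335110

π(227) = 49, so the primes ≤ 227 are [2, 3, 5, 7, 11, 13, 17, 19, 23, 29, 31, 37, 41, 43, 47, 53, 59, 61, 67, 71, 73, 79, 83, 89, 97, 101, 103, 107, 109, 113, 127, 131, 137, 139, 149, 151, 157, 163, 167, 173, 179, 181, 191, 193, 197, 199, 211, 223, 227]. Summing 1/p over these primes: 163511827859273678384959815113729742050404828958383078813204061634794561817548326350576887/83311209124804345037562846379881038241134671040860314654617977748077292641632790457335110 ≈ 1.9627. Mertens estimate ln ln(227) + 0.2615 ≈ 1.9525.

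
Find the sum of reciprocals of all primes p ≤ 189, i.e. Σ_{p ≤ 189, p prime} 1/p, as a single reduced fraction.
Σ 1/p = 10408867916382550633331528920459565913027063402071390584941986323453055203/5397346292805549782720214077673687806275517530364350655459511599582614290

π(189) = 42, so the primes ≤ 189 are [2, 3, 5, 7, 11, 13, 17, 19, 23, 29, 31, 37, 41, 43, 47, 53, 59, 61, 67, 71, 73, 79, 83, 89, 97, 101, 103, 107, 109, 113, 127, 131, 137, 139, 149, 151, 157, 163, 167, 173, 179, 181]. Summing 1/p over these primes: 10408867916382550633331528920459565913027063402071390584941986323453055203/5397346292805549782720214077673687806275517530364350655459511599582614290 ≈ 1.9285. Mertens estimate ln ln(189) + 0.2615 ≈ 1.9182.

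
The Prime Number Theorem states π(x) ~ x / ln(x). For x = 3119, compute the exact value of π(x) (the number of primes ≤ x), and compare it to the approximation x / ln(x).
π(3119) = 444;  x/ln(x) ≈ 387.68;  relative error ≈ 12.68%.

Directly count primes up to 3119: π(3119) = 444. The PNT approximation gives 3119/ln(3119) ≈ 3119/8.04527 ≈ 387.68. Relative error (π(x) − x/ln(x)) / π(x) ≈ 12.68%; the approximation is known to undercount slightly (Li(x) is a better estimate).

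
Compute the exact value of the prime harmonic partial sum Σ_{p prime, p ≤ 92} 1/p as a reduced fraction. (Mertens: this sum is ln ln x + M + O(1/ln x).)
Σ 1/p = 42605658161771733665696611824842057/23768741896345550770650537601358310

π(92) = 24, so the primes ≤ 92 are [2, 3, 5, 7, 11, 13, 17, 19, 23, 29, 31, 37, 41, 43, 47, 53, 59, 61, 67, 71, 73, 79, 83, 89]. Summing 1/p over these primes: 42605658161771733665696611824842057/23768741896345550770650537601358310 ≈ 1.7925. Mertens estimate ln ln(92) + 0.2615 ≈ 1.7704.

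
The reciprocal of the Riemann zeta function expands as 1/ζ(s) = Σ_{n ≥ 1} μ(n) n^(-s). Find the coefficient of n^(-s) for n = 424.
μ(424) = 0

Factor n = 424 = 2^3 · 53. μ(n) = 0 if any exponent ≥ 2 (not squarefree); otherwise μ(n) = (−1)^{ω(n)} where ω(n) is the number of distinct prime factors. Applying: μ(424) = 0.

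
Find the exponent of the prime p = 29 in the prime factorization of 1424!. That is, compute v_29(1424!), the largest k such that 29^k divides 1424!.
v_29(1424!) = 50

Legendre's formula: v_p(n!) = Σ_{k ≥ 1} ⌊n / p^k⌋. For p = 29, n = 1424, the terms are:
  ⌊1424/29^1⌋ = ⌊1424/29⌋ = 49
  ⌊1424/29^2⌋ = ⌊1424/841⌋ = 1
(the next term ⌊1424/29^3⌋ = 0, terminating the sum). Summing: v_29(1424!) = 49 + 1 = 50.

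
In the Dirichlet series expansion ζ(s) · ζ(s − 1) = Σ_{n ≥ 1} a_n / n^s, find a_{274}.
σ(274) = 414

In the product (Σ m^0/m^s)(Σ k / k^s) = Σ (Σ_{d | n} d) / n^s, the coefficient of 1/n^s is σ(n) = Σ_{d | n} d. For n = 274, divisors are [1, 2, 137, 274]; summing: σ(274) = 414.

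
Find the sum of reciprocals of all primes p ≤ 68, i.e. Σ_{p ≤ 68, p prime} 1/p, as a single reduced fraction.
Σ 1/p = 13585328068403621603022853/7858321551080267055879090

π(68) = 19, so the primes ≤ 68 are [2, 3, 5, 7, 11, 13, 17, 19, 23, 29, 31, 37, 41, 43, 47, 53, 59, 61, 67]. Summing 1/p over these primes: 13585328068403621603022853/7858321551080267055879090 ≈ 1.7288. Mertens estimate ln ln(68) + 0.2615 ≈ 1.7012.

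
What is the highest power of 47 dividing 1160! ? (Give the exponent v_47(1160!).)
v_47(1160!) = 24

Legendre's formula: v_p(n!) = Σ_{k ≥ 1} ⌊n / p^k⌋. For p = 47, n = 1160, the terms are:
  ⌊1160/47^1⌋ = ⌊1160/47⌋ = 24
(the next term ⌊1160/47^2⌋ = 0, terminating the sum). Summing: v_47(1160!) = 24 = 24.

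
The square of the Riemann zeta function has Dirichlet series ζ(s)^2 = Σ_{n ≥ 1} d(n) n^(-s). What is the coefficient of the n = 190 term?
d(190) = 8

ζ(s)^2 = (Σ 1/m^s)(Σ 1/k^s). The coefficient of 1/n^s in the product is the number of ordered pairs (m, k) with mk = n, which equals d(n). For n = 190, divisors are [1, 2, 5, 10, 19, 38, 95, 190], so d(190) = 8.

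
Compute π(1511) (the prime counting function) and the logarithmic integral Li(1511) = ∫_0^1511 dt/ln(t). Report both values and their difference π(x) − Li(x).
π(1511) = 240;  Li(1511) ≈ 249.32;  π(x) − Li(x) ≈ -9.32.

Direct count of primes ≤ 1511 gives π(1511) = 240. Numerical evaluation of the logarithmic integral gives Li(1511) ≈ 249.32. The difference π(x) − Li(x) ≈ -9.32 is typically negative for small/moderate x (Li(x) overestimates), though Littlewood's theorem shows this sign changes infinitely often.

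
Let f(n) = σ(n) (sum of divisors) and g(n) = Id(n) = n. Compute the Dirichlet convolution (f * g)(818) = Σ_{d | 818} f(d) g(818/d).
(σ * Id)(818) = 4095

Divisors of 818: [1, 2, 409, 818]. For each d | 818:
  d = 1: σ(1) · Id(818/1) = 1 · 818 = 818
  d = 2: σ(2) · Id(818/2) = 3 · 409 = 1227
  d = 409: σ(409) · Id(818/409) = 410 · 2 = 820
  d = 818: σ(818) · Id(818/818) = 1230 · 1 = 1230
Summing: (σ * Id)(818) = 818 + 1227 + 820 + 1230 = 4095.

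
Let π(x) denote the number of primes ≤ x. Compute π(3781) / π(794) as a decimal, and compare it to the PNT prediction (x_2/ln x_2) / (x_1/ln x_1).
π(3781)/π(794) = 526/138 ≈ 3.8116;  PNT prediction ≈ 3.8598.

π(794) = 138 and π(3781) = 526, so π(3781)/π(794) ≈ 3.8116. The PNT-predicted ratio is (3781/ln(3781)) / (794/ln(794)) ≈ 3.8598. The two agree to within a few percent, as expected.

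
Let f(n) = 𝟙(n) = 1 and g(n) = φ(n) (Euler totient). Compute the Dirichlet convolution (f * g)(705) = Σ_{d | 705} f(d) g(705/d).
(𝟙 * φ)(705) = 705

Divisors of 705: [1, 3, 5, 15, 47, 141, 235, 705]. For each d | 705:
  d = 1: 𝟙(1) · φ(705/1) = 1 · 368 = 368
  d = 3: 𝟙(3) · φ(705/3) = 1 · 184 = 184
  d = 5: 𝟙(5) · φ(705/5) = 1 · 92 = 92
  d = 15: 𝟙(15) · φ(705/15) = 1 · 46 = 46
  d = 47: 𝟙(47) · φ(705/47) = 1 · 8 = 8
  d = 141: 𝟙(141) · φ(705/141) = 1 · 4 = 4
  d = 235: 𝟙(235) · φ(705/235) = 1 · 2 = 2
  d = 705: 𝟙(705) · φ(705/705) = 1 · 1 = 1
Summing: (𝟙 * φ)(705) = 368 + 184 + 92 + 46 + 8 + 4 + 2 + 1 = 705.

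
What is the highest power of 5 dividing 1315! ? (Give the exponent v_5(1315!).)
v_5(1315!) = 327

Legendre's formula: v_p(n!) = Σ_{k ≥ 1} ⌊n / p^k⌋. For p = 5, n = 1315, the terms are:
  ⌊1315/5^1⌋ = ⌊1315/5⌋ = 263
  ⌊1315/5^2⌋ = ⌊1315/25⌋ = 52
  ⌊1315/5^3⌋ = ⌊1315/125⌋ = 10
  ⌊1315/5^4⌋ = ⌊1315/625⌋ = 2
(the next term ⌊1315/5^5⌋ = 0, terminating the sum). Summing: v_5(1315!) = 263 + 52 + 10 + 2 = 327.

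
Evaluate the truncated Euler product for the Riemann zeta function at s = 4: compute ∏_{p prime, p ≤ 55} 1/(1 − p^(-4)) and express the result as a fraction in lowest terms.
∏ = 750937919501355467062347671738968589096863062629/693820677147413996973765862820413440000000000000

The primes p ≤ 55 are [2, 3, 5, 7, 11, 13, 17, 19, 23, 29, 31, 37, 41, 43, 47, 53]. For each prime, (1 − 1/p^4)^(-1) = p^4 / (p^4 − 1). The product is (1 − 1/2^4)^(-1), (1 − 1/3^4)^(-1), (1 − 1/5^4)^(-1), (1 − 1/7^4)^(-1), (1 − 1/11^4)^(-1), (1 − 1/13^4)^(-1), (1 − 1/17^4)^(-1), (1 − 1/19^4)^(-1), (1 − 1/23^4)^(-1), (1 − 1/29^4)^(-1), (1 − 1/31^4)^(-1), (1 − 1/37^4)^(-1), (1 − 1/41^4)^(-1), (1 − 1/43^4)^(-1), (1 − 1/47^4)^(-1), (1 − 1/53^4)^(-1) = ∏ p^4 / (p^4 − 1) = 750937919501355467062347671738968589096863062629/693820677147413996973765862820413440000000000000.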